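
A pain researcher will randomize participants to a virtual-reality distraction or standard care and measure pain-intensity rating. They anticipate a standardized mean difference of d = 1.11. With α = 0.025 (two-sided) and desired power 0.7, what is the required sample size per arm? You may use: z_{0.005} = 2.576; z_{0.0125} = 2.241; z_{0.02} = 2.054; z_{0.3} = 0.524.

For two independent groups with equal n: n = 2·((z_{α/2} + z_β) / d)².
z_{α/2} + z_β = 2.241 + 0.524 = 2.765.
n = 2 × (2.765 / 1.11)² = 2 × 2.491² = 2 × 6.21 = 12.4.
Round up to the next whole participant.

n = 13 per group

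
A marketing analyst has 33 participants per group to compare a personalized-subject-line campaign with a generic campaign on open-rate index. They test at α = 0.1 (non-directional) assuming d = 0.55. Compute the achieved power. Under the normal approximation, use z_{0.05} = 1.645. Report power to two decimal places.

For two equal groups, power = Φ(d·√(n/2) − z_{α/2}).
d·√(n/2) = 0.55 × √(33/2) = 0.55 × 4.062 = 2.234.
z_β = 2.234 − 1.645 = 0.589.
Power = Φ(0.589) = 0.722.

power ≈ 0.72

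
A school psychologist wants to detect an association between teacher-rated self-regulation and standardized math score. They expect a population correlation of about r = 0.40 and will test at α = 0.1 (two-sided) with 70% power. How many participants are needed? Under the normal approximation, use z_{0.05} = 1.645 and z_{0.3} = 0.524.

Fisher's z: C = ½·ln((1+r)/(1−r)) = ½·ln(2.3333) = 0.4236.
n = ((z_{α/2} + z_β)/C)² + 3.
(1.645 + 0.524) / 0.4236 = 2.169 / 0.4236 = 5.120.
n = 5.120² + 3 = 26.22 + 3 = 29.2.
Round up.

n = 30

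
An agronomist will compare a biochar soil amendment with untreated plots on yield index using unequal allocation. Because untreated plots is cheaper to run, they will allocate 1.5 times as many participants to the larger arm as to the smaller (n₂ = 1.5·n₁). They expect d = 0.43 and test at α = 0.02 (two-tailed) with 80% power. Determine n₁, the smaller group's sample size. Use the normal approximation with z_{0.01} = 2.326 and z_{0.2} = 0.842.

With allocation ratio k = n₂/n₁ = 1.5, Var(x̄₁−x̄₂) = σ²(1/n₁ + 1/(k·n₁)) = σ²·(k+1)/(k·n₁).
So n₁ = (1 + 1/k)·((z_{α/2} + z_β)/d)² = 1.667 × (3.168/0.43)².
n₁ = 1.667 × 54.28 = 90.5.
Round up: n₁ = 91, giving n₂ = ⌈1.5 × 91⌉ = ⌈136.5⌉ = 137.

n₁ = 91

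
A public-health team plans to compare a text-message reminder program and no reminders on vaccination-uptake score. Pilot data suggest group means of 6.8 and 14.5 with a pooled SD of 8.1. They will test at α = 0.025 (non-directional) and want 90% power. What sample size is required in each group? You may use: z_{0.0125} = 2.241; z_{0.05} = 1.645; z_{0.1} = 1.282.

Cohen's d = |M₁ − M₂| / SD_pooled = |6.8 − 14.5| / 8.1 = 7.7 / 8.1 = 0.951.
For two independent groups with equal n: n = 2·((z_{α/2} + z_β) / d)².
z_{α/2} + z_β = 2.241 + 1.282 = 3.523.
n = 2 × (3.523 / 0.951)² = 2 × 3.705² = 2 × 13.72 = 27.4.
Round up to the next whole participant.

n = 28 per group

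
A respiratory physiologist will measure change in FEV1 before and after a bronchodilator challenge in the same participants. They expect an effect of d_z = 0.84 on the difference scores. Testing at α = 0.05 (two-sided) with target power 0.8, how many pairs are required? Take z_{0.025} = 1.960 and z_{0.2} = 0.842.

For a paired (one-sample on differences) test: n = ((z_{α/2} + z_β) / d)².
z_{α/2} + z_β = 1.960 + 0.842 = 2.802.
n = (2.802 / 0.84)² = 3.336² = 11.13.
Round up.

n = 12 pairs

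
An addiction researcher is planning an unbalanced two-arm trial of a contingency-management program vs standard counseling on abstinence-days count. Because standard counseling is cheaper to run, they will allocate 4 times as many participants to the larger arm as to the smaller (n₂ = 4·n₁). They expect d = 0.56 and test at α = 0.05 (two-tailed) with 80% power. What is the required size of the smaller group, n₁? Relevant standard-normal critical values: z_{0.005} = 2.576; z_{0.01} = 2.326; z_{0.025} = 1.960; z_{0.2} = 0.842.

n₁ = 32

With allocation ratio k = n₂/n₁ = 4, Var(x̄₁−x̄₂) = σ²(1/n₁ + 1/(k·n₁)) = σ²·(k+1)/(k·n₁).
So n₁ = (1 + 1/k)·((z_{α/2} + z_β)/d)² = 1.250 × (2.802/0.56)².
n₁ = 1.250 × 25.04 = 31.3.
Round up: n₁ = 32, giving n₂ = 4 × 32 = 128.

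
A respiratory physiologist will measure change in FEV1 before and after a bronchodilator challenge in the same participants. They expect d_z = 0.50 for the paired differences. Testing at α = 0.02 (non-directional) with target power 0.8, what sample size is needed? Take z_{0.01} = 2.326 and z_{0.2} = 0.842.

For a paired (one-sample on differences) test: n = ((z_{α/2} + z_β) / d)².
z_{α/2} + z_β = 2.326 + 0.842 = 3.168.
n = (3.168 / 0.50)² = 6.336² = 40.14.
Round up.

n = 41 pairs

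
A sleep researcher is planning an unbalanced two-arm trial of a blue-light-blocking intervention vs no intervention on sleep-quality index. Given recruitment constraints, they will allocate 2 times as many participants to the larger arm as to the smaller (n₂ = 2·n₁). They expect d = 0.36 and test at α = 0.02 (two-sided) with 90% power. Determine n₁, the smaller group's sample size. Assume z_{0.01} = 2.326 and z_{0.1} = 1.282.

n₁ = 151

With allocation ratio k = n₂/n₁ = 2, Var(x̄₁−x̄₂) = σ²(1/n₁ + 1/(k·n₁)) = σ²·(k+1)/(k·n₁).
So n₁ = (1 + 1/k)·((z_{α/2} + z_β)/d)² = 1.500 × (3.608/0.36)².
n₁ = 1.500 × 100.44 = 150.7.
Round up: n₁ = 151, giving n₂ = 2 × 151 = 302.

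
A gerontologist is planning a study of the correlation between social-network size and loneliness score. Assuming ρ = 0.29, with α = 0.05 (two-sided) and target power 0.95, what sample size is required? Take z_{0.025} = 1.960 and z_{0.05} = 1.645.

Fisher's z: C = ½·ln((1+r)/(1−r)) = ½·ln(1.8169) = 0.2986.
n = ((z_{α/2} + z_β)/C)² + 3.
(1.960 + 1.645) / 0.2986 = 3.605 / 0.2986 = 12.073.
n = 12.073² + 3 = 145.76 + 3 = 148.8.
Round up.

n = 149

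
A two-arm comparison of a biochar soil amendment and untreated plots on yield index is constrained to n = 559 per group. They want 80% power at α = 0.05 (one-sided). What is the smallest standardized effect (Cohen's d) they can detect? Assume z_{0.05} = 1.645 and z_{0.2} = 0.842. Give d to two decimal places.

For two independent groups of n = 559 each: d_min = (z_{α} + z_β)·√(2/n).
z-sum = 1.645 + 0.842 = 2.487.
d_min = 2.487 × √(2/559) = 2.487 × 0.0598 = 0.149.

d_min ≈ 0.15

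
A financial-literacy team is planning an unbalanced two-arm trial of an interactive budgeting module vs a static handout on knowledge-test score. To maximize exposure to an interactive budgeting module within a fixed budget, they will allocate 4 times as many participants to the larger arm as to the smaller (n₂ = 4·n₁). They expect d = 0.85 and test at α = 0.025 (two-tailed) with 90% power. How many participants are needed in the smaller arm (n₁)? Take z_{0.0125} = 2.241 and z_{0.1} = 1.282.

n₁ = 22

With allocation ratio k = n₂/n₁ = 4, Var(x̄₁−x̄₂) = σ²(1/n₁ + 1/(k·n₁)) = σ²·(k+1)/(k·n₁).
So n₁ = (1 + 1/k)·((z_{α/2} + z_β)/d)² = 1.250 × (3.523/0.85)².
n₁ = 1.250 × 17.18 = 21.5.
Round up: n₁ = 22, giving n₂ = 4 × 22 = 88.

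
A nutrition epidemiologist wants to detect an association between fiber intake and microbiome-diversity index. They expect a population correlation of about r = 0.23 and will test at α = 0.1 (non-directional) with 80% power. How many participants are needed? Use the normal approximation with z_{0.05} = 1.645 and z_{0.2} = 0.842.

n = 116

Fisher's z: C = ½·ln((1+r)/(1−r)) = ½·ln(1.5974) = 0.2342.
n = ((z_{α/2} + z_β)/C)² + 3.
(1.645 + 0.842) / 0.2342 = 2.487 / 0.2342 = 10.619.
n = 10.619² + 3 = 112.77 + 3 = 115.8.
Round up.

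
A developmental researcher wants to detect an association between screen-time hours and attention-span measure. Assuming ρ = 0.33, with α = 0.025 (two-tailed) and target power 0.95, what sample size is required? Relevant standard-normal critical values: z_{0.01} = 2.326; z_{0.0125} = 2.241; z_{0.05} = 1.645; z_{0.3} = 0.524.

n = 132

Fisher's z: C = ½·ln((1+r)/(1−r)) = ½·ln(1.9851) = 0.3428.
n = ((z_{α/2} + z_β)/C)² + 3.
(2.241 + 1.645) / 0.3428 = 3.886 / 0.3428 = 11.336.
n = 11.336² + 3 = 128.51 + 3 = 131.5.
Round up.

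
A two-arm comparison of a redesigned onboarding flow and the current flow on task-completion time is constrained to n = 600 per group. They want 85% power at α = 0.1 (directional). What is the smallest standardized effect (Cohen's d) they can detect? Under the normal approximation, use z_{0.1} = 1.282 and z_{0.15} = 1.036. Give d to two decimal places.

d_min ≈ 0.13

For two independent groups of n = 600 each: d_min = (z_{α} + z_β)·√(2/n).
z-sum = 1.282 + 1.036 = 2.318.
d_min = 2.318 × √(2/600) = 2.318 × 0.0577 = 0.134.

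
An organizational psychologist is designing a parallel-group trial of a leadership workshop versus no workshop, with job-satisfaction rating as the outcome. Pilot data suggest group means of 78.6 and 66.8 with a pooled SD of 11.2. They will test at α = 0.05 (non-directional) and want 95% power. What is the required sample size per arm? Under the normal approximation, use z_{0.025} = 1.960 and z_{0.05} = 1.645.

n = 24 per group

Cohen's d = |M₁ − M₂| / SD_pooled = |78.6 − 66.8| / 11.2 = 11.8 / 11.2 = 1.054.
For two independent groups with equal n: n = 2·((z_{α/2} + z_β) / d)².
z_{α/2} + z_β = 1.960 + 1.645 = 3.605.
n = 2 × (3.605 / 1.054)² = 2 × 3.420² = 2 × 11.70 = 23.4.
Round up to the next whole participant.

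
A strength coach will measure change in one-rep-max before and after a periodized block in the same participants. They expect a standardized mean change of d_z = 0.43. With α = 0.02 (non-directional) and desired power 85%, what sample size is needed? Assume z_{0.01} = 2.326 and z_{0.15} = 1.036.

n = 62 pairs

For a paired (one-sample on differences) test: n = ((z_{α/2} + z_β) / d)².
z_{α/2} + z_β = 2.326 + 1.036 = 3.362.
n = (3.362 / 0.43)² = 7.819² = 61.13.
Round up.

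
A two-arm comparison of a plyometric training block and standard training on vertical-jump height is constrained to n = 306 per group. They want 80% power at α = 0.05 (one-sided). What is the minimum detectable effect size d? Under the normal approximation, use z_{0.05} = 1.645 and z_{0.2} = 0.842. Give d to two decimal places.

For two independent groups of n = 306 each: d_min = (z_{α} + z_β)·√(2/n).
z-sum = 1.645 + 0.842 = 2.487.
d_min = 2.487 × √(2/306) = 2.487 × 0.0808 = 0.201.

d_min ≈ 0.20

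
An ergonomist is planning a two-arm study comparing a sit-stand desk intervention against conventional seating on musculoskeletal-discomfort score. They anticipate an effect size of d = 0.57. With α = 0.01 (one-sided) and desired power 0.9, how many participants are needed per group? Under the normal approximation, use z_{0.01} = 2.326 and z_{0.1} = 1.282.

For two independent groups with equal n: n = 2·((z_{α} + z_β) / d)².
z_{α} + z_β = 2.326 + 1.282 = 3.608.
n = 2 × (3.608 / 0.57)² = 2 × 6.330² = 2 × 40.07 = 80.1.
Round up to the next whole participant.

n = 81 per group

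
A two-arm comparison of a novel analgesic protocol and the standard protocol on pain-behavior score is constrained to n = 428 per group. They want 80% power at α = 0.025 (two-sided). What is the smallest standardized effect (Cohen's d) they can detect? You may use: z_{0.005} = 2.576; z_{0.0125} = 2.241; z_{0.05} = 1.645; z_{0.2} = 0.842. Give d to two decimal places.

d_min ≈ 0.21

For two independent groups of n = 428 each: d_min = (z_{α/2} + z_β)·√(2/n).
z-sum = 2.241 + 0.842 = 3.083.
d_min = 3.083 × √(2/428) = 3.083 × 0.0684 = 0.211.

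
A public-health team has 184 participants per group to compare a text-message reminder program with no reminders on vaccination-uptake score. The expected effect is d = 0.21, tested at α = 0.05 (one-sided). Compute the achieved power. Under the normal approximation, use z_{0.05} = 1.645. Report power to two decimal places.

power ≈ 0.64

For two equal groups, power = Φ(d·√(n/2) − z_{α}).
d·√(n/2) = 0.21 × √(184/2) = 0.21 × 9.592 = 2.014.
z_β = 2.014 − 1.645 = 0.369.
Power = Φ(0.369) = 0.644.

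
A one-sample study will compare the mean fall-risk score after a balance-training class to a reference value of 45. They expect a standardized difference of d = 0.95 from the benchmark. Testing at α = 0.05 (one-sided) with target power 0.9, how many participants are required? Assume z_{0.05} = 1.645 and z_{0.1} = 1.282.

For a one-sample test: n = ((z_{α} + z_β) / d)².
z_{α} + z_β = 1.645 + 1.282 = 2.927.
n = (2.927 / 0.95)² = 3.081² = 9.49.
Round up.

n = 10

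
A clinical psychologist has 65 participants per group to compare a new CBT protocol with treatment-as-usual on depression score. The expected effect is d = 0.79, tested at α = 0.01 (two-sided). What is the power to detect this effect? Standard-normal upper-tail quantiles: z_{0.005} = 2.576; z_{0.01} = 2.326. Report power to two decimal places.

For two equal groups, power = Φ(d·√(n/2) − z_{α/2}).
d·√(n/2) = 0.79 × √(65/2) = 0.79 × 5.701 = 4.504.
z_β = 4.504 − 2.576 = 1.928.
Power = Φ(1.928) = 0.973.

power ≈ 0.97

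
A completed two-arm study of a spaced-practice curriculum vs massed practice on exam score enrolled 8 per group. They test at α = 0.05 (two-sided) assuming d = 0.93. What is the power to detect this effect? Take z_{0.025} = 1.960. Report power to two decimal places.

power ≈ 0.46

For two equal groups, power = Φ(d·√(n/2) − z_{α/2}).
d·√(n/2) = 0.93 × √(8/2) = 0.93 × 2.000 = 1.860.
z_β = 1.860 − 1.960 = -0.100.
Power = Φ(-0.100) = 0.460.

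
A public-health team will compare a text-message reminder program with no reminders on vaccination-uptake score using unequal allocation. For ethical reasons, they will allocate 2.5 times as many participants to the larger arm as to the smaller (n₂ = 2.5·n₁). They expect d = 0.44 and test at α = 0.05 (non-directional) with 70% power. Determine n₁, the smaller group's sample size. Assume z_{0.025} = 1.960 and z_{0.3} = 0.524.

With allocation ratio k = n₂/n₁ = 2.5, Var(x̄₁−x̄₂) = σ²(1/n₁ + 1/(k·n₁)) = σ²·(k+1)/(k·n₁).
So n₁ = (1 + 1/k)·((z_{α/2} + z_β)/d)² = 1.400 × (2.484/0.44)².
n₁ = 1.400 × 31.87 = 44.6.
Round up: n₁ = 45, giving n₂ = ⌈2.5 × 45⌉ = ⌈112.5⌉ = 113.

n₁ = 45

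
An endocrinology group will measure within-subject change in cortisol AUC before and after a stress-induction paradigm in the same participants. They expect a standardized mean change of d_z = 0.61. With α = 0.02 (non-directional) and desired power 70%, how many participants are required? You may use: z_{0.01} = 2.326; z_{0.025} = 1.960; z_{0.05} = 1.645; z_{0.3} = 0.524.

n = 22 pairs

For a paired (one-sample on differences) test: n = ((z_{α/2} + z_β) / d)².
z_{α/2} + z_β = 2.326 + 0.524 = 2.850.
n = (2.850 / 0.61)² = 4.672² = 21.83.
Round up.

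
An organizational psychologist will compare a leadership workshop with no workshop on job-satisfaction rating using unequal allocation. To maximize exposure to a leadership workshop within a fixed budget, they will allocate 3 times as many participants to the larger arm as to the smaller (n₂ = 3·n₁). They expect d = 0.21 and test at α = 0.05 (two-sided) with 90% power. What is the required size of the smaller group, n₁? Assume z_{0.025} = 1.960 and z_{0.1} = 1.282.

n₁ = 318

With allocation ratio k = n₂/n₁ = 3, Var(x̄₁−x̄₂) = σ²(1/n₁ + 1/(k·n₁)) = σ²·(k+1)/(k·n₁).
So n₁ = (1 + 1/k)·((z_{α/2} + z_β)/d)² = 1.333 × (3.242/0.21)².
n₁ = 1.333 × 238.33 = 317.8.
Round up: n₁ = 318, giving n₂ = 3 × 318 = 954.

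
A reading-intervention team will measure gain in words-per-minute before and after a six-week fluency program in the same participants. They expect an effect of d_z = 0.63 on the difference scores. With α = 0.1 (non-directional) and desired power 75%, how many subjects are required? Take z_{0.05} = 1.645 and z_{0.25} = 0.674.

n = 14 pairs

For a paired (one-sample on differences) test: n = ((z_{α/2} + z_β) / d)².
z_{α/2} + z_β = 1.645 + 0.674 = 2.319.
n = (2.319 / 0.63)² = 3.681² = 13.55.
Round up.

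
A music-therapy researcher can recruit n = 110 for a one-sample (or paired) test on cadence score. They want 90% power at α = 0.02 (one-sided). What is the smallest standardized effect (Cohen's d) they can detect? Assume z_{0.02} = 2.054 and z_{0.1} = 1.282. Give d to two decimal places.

d_min ≈ 0.32

For a single sample (or paired design) of n = 110: d_min = (z_{α} + z_β)/√n.
z-sum = 2.054 + 1.282 = 3.336.
d_min = 3.336 / √110 = 3.336 / 10.488 = 0.318.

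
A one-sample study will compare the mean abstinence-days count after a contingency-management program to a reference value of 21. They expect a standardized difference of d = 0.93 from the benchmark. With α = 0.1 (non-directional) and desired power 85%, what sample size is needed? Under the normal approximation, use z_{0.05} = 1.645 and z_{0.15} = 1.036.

n = 9

For a one-sample test: n = ((z_{α/2} + z_β) / d)².
z_{α/2} + z_β = 1.645 + 1.036 = 2.681.
n = (2.681 / 0.93)² = 2.883² = 8.31.
Round up.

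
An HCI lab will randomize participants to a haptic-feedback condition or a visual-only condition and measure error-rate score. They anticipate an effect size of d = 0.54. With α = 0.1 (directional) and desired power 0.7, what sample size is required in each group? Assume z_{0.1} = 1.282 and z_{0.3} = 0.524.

For two independent groups with equal n: n = 2·((z_{α} + z_β) / d)².
z_{α} + z_β = 1.282 + 0.524 = 1.806.
n = 2 × (1.806 / 0.54)² = 2 × 3.344² = 2 × 11.19 = 22.4.
Round up to the next whole participant.

n = 23 per group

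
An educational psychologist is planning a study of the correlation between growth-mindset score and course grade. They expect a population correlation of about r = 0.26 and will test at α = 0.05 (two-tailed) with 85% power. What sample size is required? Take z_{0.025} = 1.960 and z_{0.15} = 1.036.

n = 130

Fisher's z: C = ½·ln((1+r)/(1−r)) = ½·ln(1.7027) = 0.2661.
n = ((z_{α/2} + z_β)/C)² + 3.
(1.960 + 1.036) / 0.2661 = 2.996 / 0.2661 = 11.259.
n = 11.259² + 3 = 126.76 + 3 = 129.8.
Round up.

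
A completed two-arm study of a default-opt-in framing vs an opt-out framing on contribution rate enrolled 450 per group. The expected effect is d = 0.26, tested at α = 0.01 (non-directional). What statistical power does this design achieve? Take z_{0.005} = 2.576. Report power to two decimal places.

For two equal groups, power = Φ(d·√(n/2) − z_{α/2}).
d·√(n/2) = 0.26 × √(450/2) = 0.26 × 15.000 = 3.900.
z_β = 3.900 − 2.576 = 1.324.
Power = Φ(1.324) = 0.907.

power ≈ 0.91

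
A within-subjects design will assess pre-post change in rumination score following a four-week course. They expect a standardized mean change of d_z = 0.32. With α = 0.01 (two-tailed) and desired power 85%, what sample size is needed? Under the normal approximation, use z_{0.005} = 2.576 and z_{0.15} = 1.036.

For a paired (one-sample on differences) test: n = ((z_{α/2} + z_β) / d)².
z_{α/2} + z_β = 2.576 + 1.036 = 3.612.
n = (3.612 / 0.32)² = 11.287² = 127.41.
Round up.

n = 128 pairs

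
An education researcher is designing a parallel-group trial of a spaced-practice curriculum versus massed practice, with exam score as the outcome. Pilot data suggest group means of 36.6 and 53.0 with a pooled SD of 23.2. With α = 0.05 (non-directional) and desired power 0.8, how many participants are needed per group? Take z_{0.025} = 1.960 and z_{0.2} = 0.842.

Cohen's d = |M₁ − M₂| / SD_pooled = |36.6 − 53.0| / 23.2 = 16.4 / 23.2 = 0.707.
For two independent groups with equal n: n = 2·((z_{α/2} + z_β) / d)².
z_{α/2} + z_β = 1.960 + 0.842 = 2.802.
n = 2 × (2.802 / 0.707)² = 2 × 3.963² = 2 × 15.71 = 31.4.
Round up to the next whole participant.

n = 32 per group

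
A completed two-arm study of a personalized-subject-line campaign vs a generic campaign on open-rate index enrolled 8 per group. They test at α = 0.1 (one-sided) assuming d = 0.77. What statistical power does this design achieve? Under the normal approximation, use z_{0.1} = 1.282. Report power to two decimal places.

For two equal groups, power = Φ(d·√(n/2) − z_{α}).
d·√(n/2) = 0.77 × √(8/2) = 0.77 × 2.000 = 1.540.
z_β = 1.540 − 1.282 = 0.258.
Power = Φ(0.258) = 0.602.

power ≈ 0.60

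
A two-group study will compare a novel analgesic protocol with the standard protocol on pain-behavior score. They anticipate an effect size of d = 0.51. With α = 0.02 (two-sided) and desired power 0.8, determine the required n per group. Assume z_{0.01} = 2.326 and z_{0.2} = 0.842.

For two independent groups with equal n: n = 2·((z_{α/2} + z_β) / d)².
z_{α/2} + z_β = 2.326 + 0.842 = 3.168.
n = 2 × (3.168 / 0.51)² = 2 × 6.212² = 2 × 38.59 = 77.2.
Round up to the next whole participant.

n = 78 per group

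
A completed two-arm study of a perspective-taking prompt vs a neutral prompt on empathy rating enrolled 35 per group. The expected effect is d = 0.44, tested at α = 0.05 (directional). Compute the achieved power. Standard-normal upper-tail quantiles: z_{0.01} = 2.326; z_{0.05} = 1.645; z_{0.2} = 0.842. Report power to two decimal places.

power ≈ 0.58

For two equal groups, power = Φ(d·√(n/2) − z_{α}).
d·√(n/2) = 0.44 × √(35/2) = 0.44 × 4.183 = 1.841.
z_β = 1.841 − 1.645 = 0.196.
Power = Φ(0.196) = 0.578.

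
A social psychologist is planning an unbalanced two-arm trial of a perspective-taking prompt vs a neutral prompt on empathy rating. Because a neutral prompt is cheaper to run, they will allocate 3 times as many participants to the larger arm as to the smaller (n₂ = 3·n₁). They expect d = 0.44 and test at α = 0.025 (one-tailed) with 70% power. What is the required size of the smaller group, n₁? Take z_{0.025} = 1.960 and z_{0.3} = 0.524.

n₁ = 43

With allocation ratio k = n₂/n₁ = 3, Var(x̄₁−x̄₂) = σ²(1/n₁ + 1/(k·n₁)) = σ²·(k+1)/(k·n₁).
So n₁ = (1 + 1/k)·((z_{α} + z_β)/d)² = 1.333 × (2.484/0.44)².
n₁ = 1.333 × 31.87 = 42.5.
Round up: n₁ = 43, giving n₂ = 3 × 43 = 129.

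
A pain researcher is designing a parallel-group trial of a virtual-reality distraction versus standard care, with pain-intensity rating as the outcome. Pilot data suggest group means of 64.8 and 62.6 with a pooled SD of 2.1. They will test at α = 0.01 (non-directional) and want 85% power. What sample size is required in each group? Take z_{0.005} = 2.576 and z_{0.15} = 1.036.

n = 24 per group

Cohen's d = |M₁ − M₂| / SD_pooled = |64.8 − 62.6| / 2.1 = 2.2 / 2.1 = 1.048.
For two independent groups with equal n: n = 2·((z_{α/2} + z_β) / d)².
z_{α/2} + z_β = 2.576 + 1.036 = 3.612.
n = 2 × (3.612 / 1.048)² = 2 × 3.447² = 2 × 11.88 = 23.8.
Round up to the next whole participant.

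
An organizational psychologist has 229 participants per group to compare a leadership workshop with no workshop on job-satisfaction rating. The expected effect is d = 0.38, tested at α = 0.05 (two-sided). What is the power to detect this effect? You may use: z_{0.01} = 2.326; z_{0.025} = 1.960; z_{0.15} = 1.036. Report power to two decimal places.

power ≈ 0.98

For two equal groups, power = Φ(d·√(n/2) − z_{α/2}).
d·√(n/2) = 0.38 × √(229/2) = 0.38 × 10.700 = 4.066.
z_β = 4.066 − 1.960 = 2.106.
Power = Φ(2.106) = 0.982.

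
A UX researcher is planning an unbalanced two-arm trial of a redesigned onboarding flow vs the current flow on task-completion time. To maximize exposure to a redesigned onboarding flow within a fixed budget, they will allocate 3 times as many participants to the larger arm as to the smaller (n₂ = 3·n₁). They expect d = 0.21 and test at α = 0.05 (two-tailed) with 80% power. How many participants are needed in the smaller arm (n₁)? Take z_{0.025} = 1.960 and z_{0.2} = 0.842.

With allocation ratio k = n₂/n₁ = 3, Var(x̄₁−x̄₂) = σ²(1/n₁ + 1/(k·n₁)) = σ²·(k+1)/(k·n₁).
So n₁ = (1 + 1/k)·((z_{α/2} + z_β)/d)² = 1.333 × (2.802/0.21)².
n₁ = 1.333 × 178.03 = 237.4.
Round up: n₁ = 238, giving n₂ = 3 × 238 = 714.

n₁ = 238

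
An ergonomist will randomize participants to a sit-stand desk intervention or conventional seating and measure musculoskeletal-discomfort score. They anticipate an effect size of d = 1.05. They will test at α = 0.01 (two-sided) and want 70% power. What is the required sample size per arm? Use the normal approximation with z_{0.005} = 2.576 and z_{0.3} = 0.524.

n = 18 per group

For two independent groups with equal n: n = 2·((z_{α/2} + z_β) / d)².
z_{α/2} + z_β = 2.576 + 0.524 = 3.100.
n = 2 × (3.100 / 1.05)² = 2 × 2.952² = 2 × 8.72 = 17.4.
Round up to the next whole participant.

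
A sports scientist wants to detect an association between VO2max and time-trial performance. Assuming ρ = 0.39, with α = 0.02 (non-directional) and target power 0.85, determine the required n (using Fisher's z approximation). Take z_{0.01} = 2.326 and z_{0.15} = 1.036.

Fisher's z: C = ½·ln((1+r)/(1−r)) = ½·ln(2.2787) = 0.4118.
n = ((z_{α/2} + z_β)/C)² + 3.
(2.326 + 1.036) / 0.4118 = 3.362 / 0.4118 = 8.164.
n = 8.164² + 3 = 66.65 + 3 = 69.7.
Round up.

n = 70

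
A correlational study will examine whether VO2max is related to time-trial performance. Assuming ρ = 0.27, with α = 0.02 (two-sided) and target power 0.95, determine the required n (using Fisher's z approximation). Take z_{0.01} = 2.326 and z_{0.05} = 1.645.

Fisher's z: C = ½·ln((1+r)/(1−r)) = ½·ln(1.7397) = 0.2769.
n = ((z_{α/2} + z_β)/C)² + 3.
(2.326 + 1.645) / 0.2769 = 3.971 / 0.2769 = 14.341.
n = 14.341² + 3 = 205.66 + 3 = 208.7.
Round up.

n = 209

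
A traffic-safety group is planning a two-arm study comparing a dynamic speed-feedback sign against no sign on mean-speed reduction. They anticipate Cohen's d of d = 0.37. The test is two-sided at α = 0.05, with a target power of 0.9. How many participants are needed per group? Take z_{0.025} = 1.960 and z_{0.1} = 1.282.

n = 154 per group

For two independent groups with equal n: n = 2·((z_{α/2} + z_β) / d)².
z_{α/2} + z_β = 1.960 + 1.282 = 3.242.
n = 2 × (3.242 / 0.37)² = 2 × 8.762² = 2 × 76.78 = 153.6.
Round up to the next whole participant.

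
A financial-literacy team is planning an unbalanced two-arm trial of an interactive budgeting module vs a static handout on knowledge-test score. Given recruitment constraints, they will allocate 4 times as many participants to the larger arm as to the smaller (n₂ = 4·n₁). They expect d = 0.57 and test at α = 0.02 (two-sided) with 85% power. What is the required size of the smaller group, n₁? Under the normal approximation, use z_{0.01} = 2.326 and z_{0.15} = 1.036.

With allocation ratio k = n₂/n₁ = 4, Var(x̄₁−x̄₂) = σ²(1/n₁ + 1/(k·n₁)) = σ²·(k+1)/(k·n₁).
So n₁ = (1 + 1/k)·((z_{α/2} + z_β)/d)² = 1.250 × (3.362/0.57)².
n₁ = 1.250 × 34.79 = 43.5.
Round up: n₁ = 44, giving n₂ = 4 × 44 = 176.

n₁ = 44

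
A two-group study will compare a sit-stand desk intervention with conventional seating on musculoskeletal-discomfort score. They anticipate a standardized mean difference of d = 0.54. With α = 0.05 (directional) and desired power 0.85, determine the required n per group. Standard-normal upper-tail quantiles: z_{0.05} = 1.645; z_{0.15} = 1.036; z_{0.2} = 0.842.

For two independent groups with equal n: n = 2·((z_{α} + z_β) / d)².
z_{α} + z_β = 1.645 + 1.036 = 2.681.
n = 2 × (2.681 / 0.54)² = 2 × 4.965² = 2 × 24.65 = 49.3.
Round up to the next whole participant.

n = 50 per group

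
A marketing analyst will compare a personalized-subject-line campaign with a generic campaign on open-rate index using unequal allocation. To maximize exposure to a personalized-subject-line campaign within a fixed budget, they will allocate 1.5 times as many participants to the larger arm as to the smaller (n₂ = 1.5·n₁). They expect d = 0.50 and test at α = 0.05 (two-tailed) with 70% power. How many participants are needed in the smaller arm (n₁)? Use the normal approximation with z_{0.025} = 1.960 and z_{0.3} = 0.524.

n₁ = 42

With allocation ratio k = n₂/n₁ = 1.5, Var(x̄₁−x̄₂) = σ²(1/n₁ + 1/(k·n₁)) = σ²·(k+1)/(k·n₁).
So n₁ = (1 + 1/k)·((z_{α/2} + z_β)/d)² = 1.667 × (2.484/0.50)².
n₁ = 1.667 × 24.68 = 41.1.
Round up: n₁ = 42, giving n₂ = 1.5 × 42 = 63.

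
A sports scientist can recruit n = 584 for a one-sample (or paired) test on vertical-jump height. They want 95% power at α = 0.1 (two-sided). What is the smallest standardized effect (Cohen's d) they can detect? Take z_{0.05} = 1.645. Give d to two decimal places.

For a single sample (or paired design) of n = 584: d_min = (z_{α/2} + z_β)/√n.
z-sum = 1.645 + 1.645 = 3.290.
d_min = 3.290 / √584 = 3.290 / 24.166 = 0.136.

d_min ≈ 0.14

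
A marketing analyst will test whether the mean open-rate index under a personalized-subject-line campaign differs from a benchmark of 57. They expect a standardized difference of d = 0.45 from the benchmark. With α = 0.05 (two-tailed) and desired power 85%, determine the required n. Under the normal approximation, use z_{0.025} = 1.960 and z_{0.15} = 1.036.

For a one-sample test: n = ((z_{α/2} + z_β) / d)².
z_{α/2} + z_β = 1.960 + 1.036 = 2.996.
n = (2.996 / 0.45)² = 6.658² = 44.33.
Round up.

n = 45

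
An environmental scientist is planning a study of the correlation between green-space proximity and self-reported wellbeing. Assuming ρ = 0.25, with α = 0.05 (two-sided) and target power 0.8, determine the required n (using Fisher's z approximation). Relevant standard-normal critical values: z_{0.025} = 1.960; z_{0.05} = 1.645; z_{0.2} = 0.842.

n = 124

Fisher's z: C = ½·ln((1+r)/(1−r)) = ½·ln(1.6667) = 0.2554.
n = ((z_{α/2} + z_β)/C)² + 3.
(1.960 + 0.842) / 0.2554 = 2.802 / 0.2554 = 10.971.
n = 10.971² + 3 = 120.36 + 3 = 123.4.
Round up.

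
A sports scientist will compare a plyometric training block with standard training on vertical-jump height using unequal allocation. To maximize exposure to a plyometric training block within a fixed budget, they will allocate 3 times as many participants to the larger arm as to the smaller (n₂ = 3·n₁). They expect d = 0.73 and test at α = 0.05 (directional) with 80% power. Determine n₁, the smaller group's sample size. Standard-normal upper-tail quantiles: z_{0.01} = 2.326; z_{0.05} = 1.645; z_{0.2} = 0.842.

With allocation ratio k = n₂/n₁ = 3, Var(x̄₁−x̄₂) = σ²(1/n₁ + 1/(k·n₁)) = σ²·(k+1)/(k·n₁).
So n₁ = (1 + 1/k)·((z_{α} + z_β)/d)² = 1.333 × (2.487/0.73)².
n₁ = 1.333 × 11.61 = 15.5.
Round up: n₁ = 16, giving n₂ = 3 × 16 = 48.

n₁ = 16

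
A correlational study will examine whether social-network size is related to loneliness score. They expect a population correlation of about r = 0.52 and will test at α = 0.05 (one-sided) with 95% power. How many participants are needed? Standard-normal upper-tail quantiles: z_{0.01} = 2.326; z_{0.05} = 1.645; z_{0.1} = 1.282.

Fisher's z: C = ½·ln((1+r)/(1−r)) = ½·ln(3.1667) = 0.5763.
n = ((z_{α} + z_β)/C)² + 3.
(1.645 + 1.645) / 0.5763 = 3.290 / 0.5763 = 5.709.
n = 5.709² + 3 = 32.59 + 3 = 35.6.
Round up.

n = 36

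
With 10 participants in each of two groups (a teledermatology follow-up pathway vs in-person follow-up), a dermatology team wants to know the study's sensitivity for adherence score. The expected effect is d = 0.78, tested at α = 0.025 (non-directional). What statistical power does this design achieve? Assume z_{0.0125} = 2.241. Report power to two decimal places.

power ≈ 0.31

For two equal groups, power = Φ(d·√(n/2) − z_{α/2}).
d·√(n/2) = 0.78 × √(10/2) = 0.78 × 2.236 = 1.744.
z_β = 1.744 − 2.241 = -0.497.
Power = Φ(-0.497) = 0.310.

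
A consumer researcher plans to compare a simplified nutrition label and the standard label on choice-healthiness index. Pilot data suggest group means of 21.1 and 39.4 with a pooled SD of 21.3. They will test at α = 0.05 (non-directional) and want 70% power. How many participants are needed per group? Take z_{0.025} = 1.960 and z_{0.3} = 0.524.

n = 17 per group

Cohen's d = |M₁ − M₂| / SD_pooled = |21.1 − 39.4| / 21.3 = 18.3 / 21.3 = 0.859.
For two independent groups with equal n: n = 2·((z_{α/2} + z_β) / d)².
z_{α/2} + z_β = 1.960 + 0.524 = 2.484.
n = 2 × (2.484 / 0.859)² = 2 × 2.892² = 2 × 8.36 = 16.7.
Round up to the next whole participant.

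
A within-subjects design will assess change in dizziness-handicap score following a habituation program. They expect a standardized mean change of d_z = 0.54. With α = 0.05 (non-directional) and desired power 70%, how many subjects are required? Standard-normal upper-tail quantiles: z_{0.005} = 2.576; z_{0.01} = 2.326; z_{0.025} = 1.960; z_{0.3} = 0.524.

For a paired (one-sample on differences) test: n = ((z_{α/2} + z_β) / d)².
z_{α/2} + z_β = 1.960 + 0.524 = 2.484.
n = (2.484 / 0.54)² = 4.600² = 21.16.
Round up.

n = 22 pairs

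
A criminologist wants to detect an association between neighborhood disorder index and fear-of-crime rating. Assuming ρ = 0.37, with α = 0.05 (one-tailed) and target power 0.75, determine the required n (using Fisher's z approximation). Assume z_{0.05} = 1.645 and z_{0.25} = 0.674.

Fisher's z: C = ½·ln((1+r)/(1−r)) = ½·ln(2.1746) = 0.3884.
n = ((z_{α} + z_β)/C)² + 3.
(1.645 + 0.674) / 0.3884 = 2.319 / 0.3884 = 5.971.
n = 5.971² + 3 = 35.65 + 3 = 38.6.
Round up.

n = 39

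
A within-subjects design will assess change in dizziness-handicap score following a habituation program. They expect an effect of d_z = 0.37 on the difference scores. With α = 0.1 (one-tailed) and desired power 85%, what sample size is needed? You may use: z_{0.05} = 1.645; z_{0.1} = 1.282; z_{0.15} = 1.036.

n = 40 pairs

For a paired (one-sample on differences) test: n = ((z_{α} + z_β) / d)².
z_{α} + z_β = 1.282 + 1.036 = 2.318.
n = (2.318 / 0.37)² = 6.265² = 39.25.
Round up.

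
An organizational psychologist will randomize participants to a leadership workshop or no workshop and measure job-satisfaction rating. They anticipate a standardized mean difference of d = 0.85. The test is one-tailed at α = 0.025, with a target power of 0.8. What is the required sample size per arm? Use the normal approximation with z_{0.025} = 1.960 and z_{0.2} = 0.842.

n = 22 per group

For two independent groups with equal n: n = 2·((z_{α} + z_β) / d)².
z_{α} + z_β = 1.960 + 0.842 = 2.802.
n = 2 × (2.802 / 0.85)² = 2 × 3.296² = 2 × 10.87 = 21.7.
Round up to the next whole participant.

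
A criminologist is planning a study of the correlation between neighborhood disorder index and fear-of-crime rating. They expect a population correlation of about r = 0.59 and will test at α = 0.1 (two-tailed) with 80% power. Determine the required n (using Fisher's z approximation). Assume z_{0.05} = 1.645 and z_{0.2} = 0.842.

n = 17

Fisher's z: C = ½·ln((1+r)/(1−r)) = ½·ln(3.8780) = 0.6777.
n = ((z_{α/2} + z_β)/C)² + 3.
(1.645 + 0.842) / 0.6777 = 2.487 / 0.6777 = 3.670.
n = 3.670² + 3 = 13.47 + 3 = 16.5.
Round up.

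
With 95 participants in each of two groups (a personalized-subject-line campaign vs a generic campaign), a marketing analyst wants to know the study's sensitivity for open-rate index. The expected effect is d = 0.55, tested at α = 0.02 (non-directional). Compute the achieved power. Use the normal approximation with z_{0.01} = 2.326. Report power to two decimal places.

For two equal groups, power = Φ(d·√(n/2) − z_{α/2}).
d·√(n/2) = 0.55 × √(95/2) = 0.55 × 6.892 = 3.791.
z_β = 3.791 − 2.326 = 1.465.
Power = Φ(1.465) = 0.928.

power ≈ 0.93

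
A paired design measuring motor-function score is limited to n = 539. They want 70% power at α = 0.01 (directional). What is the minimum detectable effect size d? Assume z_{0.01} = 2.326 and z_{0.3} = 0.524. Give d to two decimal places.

For a single sample (or paired design) of n = 539: d_min = (z_{α} + z_β)/√n.
z-sum = 2.326 + 0.524 = 2.850.
d_min = 2.850 / √539 = 2.850 / 23.216 = 0.123.

d_min ≈ 0.12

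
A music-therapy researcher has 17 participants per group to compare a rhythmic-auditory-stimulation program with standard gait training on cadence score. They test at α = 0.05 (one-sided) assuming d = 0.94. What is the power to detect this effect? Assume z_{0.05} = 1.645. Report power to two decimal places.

power ≈ 0.86

For two equal groups, power = Φ(d·√(n/2) − z_{α}).
d·√(n/2) = 0.94 × √(17/2) = 0.94 × 2.915 = 2.741.
z_β = 2.741 − 1.645 = 1.096.
Power = Φ(1.096) = 0.863.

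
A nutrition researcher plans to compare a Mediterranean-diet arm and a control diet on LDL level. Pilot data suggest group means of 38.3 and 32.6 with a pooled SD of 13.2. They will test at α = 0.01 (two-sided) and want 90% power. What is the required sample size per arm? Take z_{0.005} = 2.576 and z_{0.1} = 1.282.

Cohen's d = |M₁ − M₂| / SD_pooled = |38.3 − 32.6| / 13.2 = 5.7 / 13.2 = 0.432.
For two independent groups with equal n: n = 2·((z_{α/2} + z_β) / d)².
z_{α/2} + z_β = 2.576 + 1.282 = 3.858.
n = 2 × (3.858 / 0.432)² = 2 × 8.931² = 2 × 79.75 = 159.5.
Round up to the next whole participant.

n = 160 per group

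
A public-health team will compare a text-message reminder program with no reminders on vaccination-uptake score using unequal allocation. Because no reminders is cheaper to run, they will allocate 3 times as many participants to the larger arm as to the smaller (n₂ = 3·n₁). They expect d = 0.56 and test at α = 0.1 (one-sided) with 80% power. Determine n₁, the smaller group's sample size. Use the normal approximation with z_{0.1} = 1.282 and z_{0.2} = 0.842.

n₁ = 20

With allocation ratio k = n₂/n₁ = 3, Var(x̄₁−x̄₂) = σ²(1/n₁ + 1/(k·n₁)) = σ²·(k+1)/(k·n₁).
So n₁ = (1 + 1/k)·((z_{α} + z_β)/d)² = 1.333 × (2.124/0.56)².
n₁ = 1.333 × 14.39 = 19.2.
Round up: n₁ = 20, giving n₂ = 3 × 20 = 60.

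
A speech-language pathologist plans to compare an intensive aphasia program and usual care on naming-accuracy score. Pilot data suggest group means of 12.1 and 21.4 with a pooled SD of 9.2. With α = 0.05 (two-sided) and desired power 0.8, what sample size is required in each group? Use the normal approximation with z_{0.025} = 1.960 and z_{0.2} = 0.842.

n = 16 per group

Cohen's d = |M₁ − M₂| / SD_pooled = |12.1 − 21.4| / 9.2 = 9.3 / 9.2 = 1.011.
For two independent groups with equal n: n = 2·((z_{α/2} + z_β) / d)².
z_{α/2} + z_β = 1.960 + 0.842 = 2.802.
n = 2 × (2.802 / 1.011)² = 2 × 2.772² = 2 × 7.68 = 15.4.
Round up to the next whole participant.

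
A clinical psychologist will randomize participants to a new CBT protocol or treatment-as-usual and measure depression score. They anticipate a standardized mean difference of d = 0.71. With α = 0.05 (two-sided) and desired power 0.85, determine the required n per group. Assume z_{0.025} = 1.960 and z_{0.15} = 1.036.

n = 36 per group

For two independent groups with equal n: n = 2·((z_{α/2} + z_β) / d)².
z_{α/2} + z_β = 1.960 + 1.036 = 2.996.
n = 2 × (2.996 / 0.71)² = 2 × 4.220² = 2 × 17.81 = 35.6.
Round up to the next whole participant.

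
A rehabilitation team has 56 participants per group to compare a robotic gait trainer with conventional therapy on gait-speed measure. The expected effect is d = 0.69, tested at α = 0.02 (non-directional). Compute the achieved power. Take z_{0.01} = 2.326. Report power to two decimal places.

power ≈ 0.91

For two equal groups, power = Φ(d·√(n/2) − z_{α/2}).
d·√(n/2) = 0.69 × √(56/2) = 0.69 × 5.292 = 3.651.
z_β = 3.651 − 2.326 = 1.325.
Power = Φ(1.325) = 0.907.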